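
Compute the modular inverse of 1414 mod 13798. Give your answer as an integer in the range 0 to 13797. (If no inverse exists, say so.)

Compute gcd(1414, 13798):
13798 = 9·1414 + 1072
1414 = 1·1072 + 342
1072 = 3·342 + 46
342 = 7·46 + 20
46 = 2·20 + 6
20 = 3·6 + 2
6 = 3·2 + 0
Since gcd = 2 > 1, 1414 is not a unit mod 13798.

no inverse exists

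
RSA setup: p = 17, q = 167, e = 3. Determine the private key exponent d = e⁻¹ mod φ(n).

φ(n) = (p−1)(q−1) = 16·166 = 2656.
Need d with 3·d ≡ 1 (mod 2656). Apply the extended Euclidean algorithm:
2656 = 885·3 + 1
3 = 3·1 + 0
Back-substitute:
1 = 2656 − 885·3
So 3·(-885) ≡ 1 (mod 2656), hence d ≡ -885 ≡ 1771 (mod 2656).

1771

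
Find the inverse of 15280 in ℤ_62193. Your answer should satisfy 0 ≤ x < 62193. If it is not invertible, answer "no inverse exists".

Apply the Euclidean algorithm to 62193 and 15280:
62193 = 4*15280 + 1073
15280 = 14*1073 + 258
1073 = 4*258 + 41
258 = 6*41 + 12
41 = 3*12 + 5
12 = 2*5 + 2
5 = 2*2 + 1
2 = 2*1 + 0
Since gcd(15280, 62193) = 1, back-substitute to write 1 as a combination:
1 = 5 − 2·2
1 = −2·12 + 5·5
1 = 5·41 − 17·12
1 = −17·258 + 107·41
1 = 107·1073 − 445·258
1 = −445·15280 + 6337·1073
1 = 6337·62193 − 25793·15280
So 15280·(-25793) ≡ 1 (mod 62193), and -25793 ≡ 36400 (mod 62193).

36400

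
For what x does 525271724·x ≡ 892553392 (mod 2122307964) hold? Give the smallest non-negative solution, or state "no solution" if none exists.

2724290

First find gcd(525271724, 2122307964):
2122307964 = 4·525271724 + 21221068
525271724 = 24·21221068 + 15966092
21221068 = 1·15966092 + 5254976
15966092 = 3·5254976 + 201164
5254976 = 26·201164 + 24712
201164 = 8·24712 + 3468
24712 = 7·3468 + 436
3468 = 7·436 + 416
436 = 1·416 + 20
416 = 20·20 + 16
20 = 1·16 + 4
16 = 4·4 + 0
gcd = 4 and 4 | 892553392, so solutions exist. Divide through by 4: 131317931x ≡ 223138348 (mod 530576991).
Now find 131317931⁻¹ mod 530576991:
530576991 = 4×131317931 + 5305267
131317931 = 24×5305267 + 3991523
5305267 = 1×3991523 + 1313744
3991523 = 3×1313744 + 50291
1313744 = 26×50291 + 6178
50291 = 8×6178 + 867
6178 = 7×867 + 109
867 = 7×109 + 104
109 = 1×104 + 5
104 = 20×5 + 4
5 = 1×4 + 1
4 = 4×1 + 0
Back-substitute:
1 = 5 − 4
1 = −104 + 21·5
1 = 21·109 − 22·104
1 = −22·867 + 175·109
1 = 175·6178 − 1247·867
1 = −1247·50291 + 10151·6178
1 = 10151·1313744 − 265173·50291
1 = −265173·3991523 + 805670·1313744
1 = 805670·5305267 − 1070843·3991523
1 = −1070843·131317931 + 26505902·5305267
1 = 26505902·530576991 − 107094451·131317931
So 131317931·(-107094451) ≡ 1 (mod 530576991), i.e. 131317931⁻¹ ≡ 423482540.
Then x ≡ 423482540·223138348 ≡ 2724290 (mod 530576991); the smallest non-negative solution is x = 2724290.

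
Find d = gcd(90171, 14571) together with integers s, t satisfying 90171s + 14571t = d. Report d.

9

Euclidean algorithm:
90171 = 6·14571 + 2745
14571 = 5·2745 + 846
2745 = 3·846 + 207
846 = 4·207 + 18
207 = 11·18 + 9
18 = 2·9 + 0
gcd(90171, 14571) = 9.
Express as a combination:
9 = 207 − 11·18
9 = −11·846 + 45·207
9 = 45·2745 − 146·846
9 = −146·14571 + 775·2745
9 = 775·90171 − 4796·14571
So 9 = (775)·90171 + (-4796)·14571.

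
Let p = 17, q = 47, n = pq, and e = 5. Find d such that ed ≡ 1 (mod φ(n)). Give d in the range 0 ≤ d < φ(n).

φ(n) = (p−1)(q−1) = 16·46 = 736.
Need d with 5·d ≡ 1 (mod 736). Apply the extended Euclidean algorithm:
736 = 147*5 + 1
5 = 5*1 + 0
Back-substitute:
1 = 736 − 147·5
So 5·(-147) ≡ 1 (mod 736), hence d ≡ -147 ≡ 589 (mod 736).

589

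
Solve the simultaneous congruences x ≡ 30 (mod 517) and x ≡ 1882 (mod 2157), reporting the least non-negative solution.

Write x = 30 + 517·k. Then 517·k ≡ 1882 − 30 ≡ 1852 (mod 2157).
Need 517⁻¹ mod 2157. Extended Euclid on (2157, 517):
2157 = 4*517 + 89
517 = 5*89 + 72
89 = 1*72 + 17
72 = 4*17 + 4
17 = 4*4 + 1
4 = 4*1 + 0
Back-substitute:
1 = 17 − 4·4
1 = −4·72 + 17·17
1 = 17·89 − 21·72
1 = −21·517 + 122·89
1 = 122·2157 − 509·517
517⁻¹ ≡ 1648 (mod 2157), so k ≡ 1648·1852 ≡ 2098 (mod 2157).
x = 30 + 517·2098 = 1084696.

1084696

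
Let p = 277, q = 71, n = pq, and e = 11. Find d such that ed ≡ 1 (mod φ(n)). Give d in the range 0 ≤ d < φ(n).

φ(n) = (p−1)(q−1) = 276·70 = 19320.
Need d with 11·d ≡ 1 (mod 19320). Apply the extended Euclidean algorithm:
19320 = 1756×11 + 4
11 = 2×4 + 3
4 = 1×3 + 1
3 = 3×1 + 0
Back-substitute:
1 = 4 − 3
1 = −11 + 3·4
1 = 3·19320 − 5269·11
So 11·(-5269) ≡ 1 (mod 19320), hence d ≡ -5269 ≡ 14051 (mod 19320).

14051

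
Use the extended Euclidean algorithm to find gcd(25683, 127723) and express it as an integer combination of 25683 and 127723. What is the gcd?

Repeated division:
127723 = 4·25683 + 24991
25683 = 1·24991 + 692
24991 = 36·692 + 79
692 = 8·79 + 60
79 = 1·60 + 19
60 = 3·19 + 3
19 = 6·3 + 1
3 = 3·1 + 0
gcd(25683, 127723) = 1.
Back-substituting:
1 = 19 − 6·3
1 = −6·60 + 19·19
1 = 19·79 − 25·60
1 = −25·692 + 219·79
1 = 219·24991 − 7909·692
1 = −7909·25683 + 8128·24991
1 = 8128·127723 − 40421·25683
So 1 = (8128)·127723 + (-40421)·25683.

1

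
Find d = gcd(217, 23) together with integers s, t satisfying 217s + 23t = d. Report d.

Apply Euclid's algorithm to 217 and 23:
217 = 9·23 + 10
23 = 2·10 + 3
10 = 3·3 + 1
3 = 3·1 + 0
gcd(217, 23) = 1.
Back-substituting:
1 = 10 − 3·3
1 = −3·23 + 7·10
1 = 7·217 − 66·23
So 1 = (7)·217 + (-66)·23.

1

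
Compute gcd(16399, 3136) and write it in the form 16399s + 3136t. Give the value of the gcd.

1

Apply Euclid's algorithm to 16399 and 3136:
16399 = 5·3136 + 719
3136 = 4·719 + 260
719 = 2·260 + 199
260 = 1·199 + 61
199 = 3·61 + 16
61 = 3·16 + 13
16 = 1·13 + 3
13 = 4·3 + 1
3 = 3·1 + 0
gcd(16399, 3136) = 1.
Express as a combination:
1 = 13 − 4·3
1 = −4·16 + 5·13
1 = 5·61 − 19·16
1 = −19·199 + 62·61
1 = 62·260 − 81·199
1 = −81·719 + 224·260
1 = 224·3136 − 977·719
1 = −977·16399 + 5109·3136
So 1 = (-977)·16399 + (5109)·3136.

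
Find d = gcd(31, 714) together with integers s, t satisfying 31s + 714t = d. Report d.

Repeated division:
714 = 23*31 + 1
31 = 31*1 + 0
gcd(31, 714) = 1.
Back-substituting:
1 = 714 − 23·31
So 1 = (1)·714 + (-23)·31.

1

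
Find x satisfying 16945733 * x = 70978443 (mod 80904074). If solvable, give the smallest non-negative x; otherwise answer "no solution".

First find gcd(16945733, 80904074):
80904074 = 4·16945733 + 13121142
16945733 = 1·13121142 + 3824591
13121142 = 3·3824591 + 1647369
3824591 = 2·1647369 + 529853
1647369 = 3·529853 + 57810
529853 = 9·57810 + 9563
57810 = 6·9563 + 432
9563 = 22·432 + 59
432 = 7·59 + 19
59 = 3·19 + 2
19 = 9·2 + 1
2 = 2·1 + 0
gcd = 1, so a unique solution mod 80904074 exists.
Back-substitute for the Bézout coefficients:
1 = 19 − 9·2
1 = −9·59 + 28·19
1 = 28·432 − 205·59
1 = −205·9563 + 4538·432
1 = 4538·57810 − 27433·9563
1 = −27433·529853 + 251435·57810
1 = 251435·1647369 − 781738·529853
1 = −781738·3824591 + 1814911·1647369
1 = 1814911·13121142 − 6226471·3824591
1 = −6226471·16945733 + 8041382·13121142
1 = 8041382·80904074 − 38391999·16945733
So 16945733·(-38391999) ≡ 1 (mod 80904074), giving 16945733⁻¹ ≡ 42512075.
x ≡ 16945733⁻¹·70978443 ≡ 42512075·70978443 ≡ 73656375 (mod 80904074).

73656375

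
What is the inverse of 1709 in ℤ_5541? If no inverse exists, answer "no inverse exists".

1673

gcd(5541, 1709) by repeated division:
5541 = 3·1709 + 414
1709 = 4·414 + 53
414 = 7·53 + 43
53 = 1·43 + 10
43 = 4·10 + 3
10 = 3·3 + 1
3 = 3·1 + 0
gcd = 1, so the inverse exists. Back-substitute:
1 = 10 − 3·3
1 = −3·43 + 13·10
1 = 13·53 − 16·43
1 = −16·414 + 125·53
1 = 125·1709 − 516·414
1 = −516·5541 + 1673·1709
So 1709·1673 ≡ 1 (mod 5541).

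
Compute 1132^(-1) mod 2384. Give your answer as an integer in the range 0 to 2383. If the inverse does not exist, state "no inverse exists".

Euclidean algorithm on 2384, 1132:
2384 = 2·1132 + 120
1132 = 9·120 + 52
120 = 2·52 + 16
52 = 3·16 + 4
16 = 4·4 + 0
Since gcd = 4 > 1, 1132 is not a unit mod 2384.

no inverse exists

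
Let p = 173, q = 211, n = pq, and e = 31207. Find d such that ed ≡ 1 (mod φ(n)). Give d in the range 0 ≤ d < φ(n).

φ(n) = (p−1)(q−1) = 172·210 = 36120.
Need d with 31207·d ≡ 1 (mod 36120). Apply the extended Euclidean algorithm:
36120 = 1*31207 + 4913
31207 = 6*4913 + 1729
4913 = 2*1729 + 1455
1729 = 1*1455 + 274
1455 = 5*274 + 85
274 = 3*85 + 19
85 = 4*19 + 9
19 = 2*9 + 1
9 = 9*1 + 0
Back-substitute:
1 = 19 − 2·9
1 = −2·85 + 9·19
1 = 9·274 − 29·85
1 = −29·1455 + 154·274
1 = 154·1729 − 183·1455
1 = −183·4913 + 520·1729
1 = 520·31207 − 3303·4913
1 = −3303·36120 + 3823·31207
So 31207·3823 ≡ 1 (mod 36120), hence d = 3823.

3823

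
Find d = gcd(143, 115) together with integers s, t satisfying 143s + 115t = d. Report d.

1

Apply Euclid's algorithm to 143 and 115:
143 = 1·115 + 28
115 = 4·28 + 3
28 = 9·3 + 1
3 = 3·1 + 0
gcd(143, 115) = 1.
Working backward:
1 = 28 − 9·3
1 = −9·115 + 37·28
1 = 37·143 − 46·115
So 1 = (37)·143 + (-46)·115.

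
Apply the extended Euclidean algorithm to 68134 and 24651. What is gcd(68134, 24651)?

Apply Euclid's algorithm to 68134 and 24651:
68134 = 2×24651 + 18832
24651 = 1×18832 + 5819
18832 = 3×5819 + 1375
5819 = 4×1375 + 319
1375 = 4×319 + 99
319 = 3×99 + 22
99 = 4×22 + 11
22 = 2×11 + 0
gcd(68134, 24651) = 11.
Express as a combination:
11 = 99 − 4·22
11 = −4·319 + 13·99
11 = 13·1375 − 56·319
11 = −56·5819 + 237·1375
11 = 237·18832 − 767·5819
11 = −767·24651 + 1004·18832
11 = 1004·68134 − 2775·24651
So 11 = (1004)·68134 + (-2775)·24651.

11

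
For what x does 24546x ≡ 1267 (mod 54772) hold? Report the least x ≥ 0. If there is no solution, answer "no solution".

no solution

gcd(24546, 54772):
54772 = 2*24546 + 5680
24546 = 4*5680 + 1826
5680 = 3*1826 + 202
1826 = 9*202 + 8
202 = 25*8 + 2
8 = 4*2 + 0
gcd = 2, but 2 ∤ 1267, so the congruence has no solution.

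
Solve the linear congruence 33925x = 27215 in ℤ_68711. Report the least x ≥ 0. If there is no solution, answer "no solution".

60428

First find gcd(33925, 68711):
68711 = 2×33925 + 861
33925 = 39×861 + 346
861 = 2×346 + 169
346 = 2×169 + 8
169 = 21×8 + 1
8 = 8×1 + 0
gcd = 1, so a unique solution mod 68711 exists.
Back-substitute for the Bézout coefficients:
1 = 169 − 21·8
1 = −21·346 + 43·169
1 = 43·861 − 107·346
1 = −107·33925 + 4216·861
1 = 4216·68711 − 8539·33925
So 33925·(-8539) ≡ 1 (mod 68711), giving 33925⁻¹ ≡ 60172.
x ≡ 33925⁻¹·27215 ≡ 60172·27215 ≡ 60428 (mod 68711).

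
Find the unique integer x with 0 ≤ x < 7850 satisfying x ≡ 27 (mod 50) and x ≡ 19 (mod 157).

6927

Write x = 27 + 50·k. Then 50·k ≡ 19 − 27 ≡ 149 (mod 157).
Need 50⁻¹ mod 157. Extended Euclid on (157, 50):
157 = 3·50 + 7
50 = 7·7 + 1
7 = 7·1 + 0
Back-substitute:
1 = 50 − 7·7
1 = −7·157 + 22·50
50⁻¹ ≡ 22 (mod 157), so k ≡ 22·149 ≡ 138 (mod 157).
x = 27 + 50·138 = 6927.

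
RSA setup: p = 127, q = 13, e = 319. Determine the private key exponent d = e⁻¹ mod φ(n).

φ(n) = (p−1)(q−1) = 126·12 = 1512.
Need d with 319·d ≡ 1 (mod 1512). Apply the extended Euclidean algorithm:
1512 = 4*319 + 236
319 = 1*236 + 83
236 = 2*83 + 70
83 = 1*70 + 13
70 = 5*13 + 5
13 = 2*5 + 3
5 = 1*3 + 2
3 = 1*2 + 1
2 = 2*1 + 0
Back-substitute:
1 = 3 − 2
1 = −5 + 2·3
1 = 2·13 − 5·5
1 = −5·70 + 27·13
1 = 27·83 − 32·70
1 = −32·236 + 91·83
1 = 91·319 − 123·236
1 = −123·1512 + 583·319
So 319·583 ≡ 1 (mod 1512), hence d = 583.

583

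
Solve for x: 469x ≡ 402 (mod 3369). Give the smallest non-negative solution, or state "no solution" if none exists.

First find gcd(469, 3369):
3369 = 7*469 + 86
469 = 5*86 + 39
86 = 2*39 + 8
39 = 4*8 + 7
8 = 1*7 + 1
7 = 7*1 + 0
gcd = 1, so a unique solution mod 3369 exists.
Back-substitute for the Bézout coefficients:
1 = 8 − 7
1 = −39 + 5·8
1 = 5·86 − 11·39
1 = −11·469 + 60·86
1 = 60·3369 − 431·469
So 469·(-431) ≡ 1 (mod 3369), giving 469⁻¹ ≡ 2938.
x ≡ 469⁻¹·402 ≡ 2938·402 ≡ 1926 (mod 3369).

1926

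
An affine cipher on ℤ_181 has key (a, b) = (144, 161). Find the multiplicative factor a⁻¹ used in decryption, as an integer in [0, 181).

44

Extended Euclidean algorithm:
181 = 1*144 + 37
144 = 3*37 + 33
37 = 1*33 + 4
33 = 8*4 + 1
4 = 4*1 + 0
Since gcd(144, 181) = 1, back-substitute to write 1 as a combination:
1 = 33 − 8·4
1 = −8·37 + 9·33
1 = 9·144 − 35·37
1 = −35·181 + 44·144
So 144·44 ≡ 1 (mod 181).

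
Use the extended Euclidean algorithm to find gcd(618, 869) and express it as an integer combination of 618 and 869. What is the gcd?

1

Euclidean algorithm:
869 = 1×618 + 251
618 = 2×251 + 116
251 = 2×116 + 19
116 = 6×19 + 2
19 = 9×2 + 1
2 = 2×1 + 0
gcd(618, 869) = 1.
Back-substituting:
1 = 19 − 9·2
1 = −9·116 + 55·19
1 = 55·251 − 119·116
1 = −119·618 + 293·251
1 = 293·869 − 412·618
So 1 = (293)·869 + (-412)·618.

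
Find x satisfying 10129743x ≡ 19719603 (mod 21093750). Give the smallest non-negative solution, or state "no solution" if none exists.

First find gcd(10129743, 21093750):
21093750 = 2·10129743 + 834264
10129743 = 12·834264 + 118575
834264 = 7·118575 + 4239
118575 = 27·4239 + 4122
4239 = 1·4122 + 117
4122 = 35·117 + 27
117 = 4·27 + 9
27 = 3·9 + 0
gcd = 9 and 9 | 19719603, so solutions exist. Divide through by 9: 1125527x ≡ 2191067 (mod 2343750).
Now find 1125527⁻¹ mod 2343750:
2343750 = 2×1125527 + 92696
1125527 = 12×92696 + 13175
92696 = 7×13175 + 471
13175 = 27×471 + 458
471 = 1×458 + 13
458 = 35×13 + 3
13 = 4×3 + 1
3 = 3×1 + 0
Back-substitute:
1 = 13 − 4·3
1 = −4·458 + 141·13
1 = 141·471 − 145·458
1 = −145·13175 + 4056·471
1 = 4056·92696 − 28537·13175
1 = −28537·1125527 + 346500·92696
1 = 346500·2343750 − 721537·1125527
So 1125527·(-721537) ≡ 1 (mod 2343750), i.e. 1125527⁻¹ ≡ 1622213.
Then x ≡ 1622213·2191067 ≡ 808771 (mod 2343750); the smallest non-negative solution is x = 808771.

808771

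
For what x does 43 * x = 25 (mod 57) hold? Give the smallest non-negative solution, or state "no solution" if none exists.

First find gcd(43, 57):
57 = 1*43 + 14
43 = 3*14 + 1
14 = 14*1 + 0
gcd = 1, so a unique solution mod 57 exists.
Back-substitute for the Bézout coefficients:
1 = 43 − 3·14
1 = −3·57 + 4·43
So 43·(4) ≡ 1 (mod 57), giving 43⁻¹ ≡ 4.
x ≡ 43⁻¹·25 ≡ 4·25 ≡ 43 (mod 57).

43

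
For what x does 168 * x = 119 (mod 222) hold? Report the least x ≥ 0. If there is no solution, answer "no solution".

gcd(168, 222):
222 = 1×168 + 54
168 = 3×54 + 6
54 = 9×6 + 0
gcd = 6, but 6 ∤ 119, so the congruence has no solution.

no solution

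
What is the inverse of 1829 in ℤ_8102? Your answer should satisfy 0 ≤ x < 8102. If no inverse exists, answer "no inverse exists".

4319

Run Euclid on (8102, 1829):
8102 = 4·1829 + 786
1829 = 2·786 + 257
786 = 3·257 + 15
257 = 17·15 + 2
15 = 7·2 + 1
2 = 2·1 + 0
gcd = 1, so the inverse exists. Back-substitute:
1 = 15 − 7·2
1 = −7·257 + 120·15
1 = 120·786 − 367·257
1 = −367·1829 + 854·786
1 = 854·8102 − 3783·1829
Thus 1829·(-3783) ≡ 1 (mod 8102); reducing, -3783 mod 8102 = 4319.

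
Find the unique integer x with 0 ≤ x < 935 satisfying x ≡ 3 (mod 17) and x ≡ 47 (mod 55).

Write x = 3 + 17·k. Then 17·k ≡ 47 − 3 ≡ 44 (mod 55).
Need 17⁻¹ mod 55. Extended Euclid on (55, 17):
55 = 3·17 + 4
17 = 4·4 + 1
4 = 4·1 + 0
Back-substitute:
1 = 17 − 4·4
1 = −4·55 + 13·17
17⁻¹ ≡ 13 (mod 55), so k ≡ 13·44 ≡ 22 (mod 55).
x = 3 + 17·22 = 377.

377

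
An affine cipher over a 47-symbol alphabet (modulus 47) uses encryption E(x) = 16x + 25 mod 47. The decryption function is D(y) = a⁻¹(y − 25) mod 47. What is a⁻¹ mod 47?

Extended Euclidean algorithm:
47 = 2*16 + 15
16 = 1*15 + 1
15 = 15*1 + 0
The gcd is 1. Working backward:
1 = 16 − 15
1 = −47 + 3·16
So 16·3 ≡ 1 (mod 47).

3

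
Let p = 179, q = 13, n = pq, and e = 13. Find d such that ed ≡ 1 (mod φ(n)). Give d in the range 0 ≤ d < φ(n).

φ(n) = (p−1)(q−1) = 178·12 = 2136.
Need d with 13·d ≡ 1 (mod 2136). Apply the extended Euclidean algorithm:
2136 = 164·13 + 4
13 = 3·4 + 1
4 = 4·1 + 0
Back-substitute:
1 = 13 − 3·4
1 = −3·2136 + 493·13
So 13·493 ≡ 1 (mod 2136), hence d = 493.

493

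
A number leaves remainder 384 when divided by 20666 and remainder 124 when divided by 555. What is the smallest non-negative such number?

6613504

Write x = 384 + 20666·k. Then 20666·k ≡ 124 − 384 ≡ 295 (mod 555).
Need 20666⁻¹ mod 555. Extended Euclid on (555, 131):
555 = 4×131 + 31
131 = 4×31 + 7
31 = 4×7 + 3
7 = 2×3 + 1
3 = 3×1 + 0
Back-substitute:
1 = 7 − 2·3
1 = −2·31 + 9·7
1 = 9·131 − 38·31
1 = −38·555 + 161·131
20666⁻¹ ≡ 161 (mod 555), so k ≡ 161·295 ≡ 320 (mod 555).
x = 384 + 20666·320 = 6613504.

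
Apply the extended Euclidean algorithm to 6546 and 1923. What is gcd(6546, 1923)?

Euclidean algorithm:
6546 = 3*1923 + 777
1923 = 2*777 + 369
777 = 2*369 + 39
369 = 9*39 + 18
39 = 2*18 + 3
18 = 6*3 + 0
gcd(6546, 1923) = 3.
Express as a combination:
3 = 39 − 2·18
3 = −2·369 + 19·39
3 = 19·777 − 40·369
3 = −40·1923 + 99·777
3 = 99·6546 − 337·1923
So 3 = (99)·6546 + (-337)·1923.

3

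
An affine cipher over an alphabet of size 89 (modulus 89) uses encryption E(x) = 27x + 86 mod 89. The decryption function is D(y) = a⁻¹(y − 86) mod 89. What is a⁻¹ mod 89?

33

Apply the Euclidean algorithm to 89 and 27:
89 = 3*27 + 8
27 = 3*8 + 3
8 = 2*3 + 2
3 = 1*2 + 1
2 = 2*1 + 0
The gcd is 1. Working backward:
1 = 3 − 2
1 = −8 + 3·3
1 = 3·27 − 10·8
1 = −10·89 + 33·27
So 27·33 ≡ 1 (mod 89).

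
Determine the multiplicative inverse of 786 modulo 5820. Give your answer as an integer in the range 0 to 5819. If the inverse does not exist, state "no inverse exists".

Euclidean algorithm on 5820, 786:
5820 = 7×786 + 318
786 = 2×318 + 150
318 = 2×150 + 18
150 = 8×18 + 6
18 = 3×6 + 0
Since gcd = 6 > 1, 786 is not a unit mod 5820.

no inverse exists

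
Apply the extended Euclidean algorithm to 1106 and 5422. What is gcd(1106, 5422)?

2

Apply Euclid's algorithm to 5422 and 1106:
5422 = 4·1106 + 998
1106 = 1·998 + 108
998 = 9·108 + 26
108 = 4·26 + 4
26 = 6·4 + 2
4 = 2·2 + 0
gcd(1106, 5422) = 2.
Express as a combination:
2 = 26 − 6·4
2 = −6·108 + 25·26
2 = 25·998 − 231·108
2 = −231·1106 + 256·998
2 = 256·5422 − 1255·1106
So 2 = (256)·5422 + (-1255)·1106.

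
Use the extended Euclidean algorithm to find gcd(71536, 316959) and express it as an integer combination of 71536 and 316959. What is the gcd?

1

Euclidean algorithm:
316959 = 4*71536 + 30815
71536 = 2*30815 + 9906
30815 = 3*9906 + 1097
9906 = 9*1097 + 33
1097 = 33*33 + 8
33 = 4*8 + 1
8 = 8*1 + 0
gcd(71536, 316959) = 1.
Back-substituting:
1 = 33 − 4·8
1 = −4·1097 + 133·33
1 = 133·9906 − 1201·1097
1 = −1201·30815 + 3736·9906
1 = 3736·71536 − 8673·30815
1 = −8673·316959 + 38428·71536
So 1 = (-8673)·316959 + (38428)·71536.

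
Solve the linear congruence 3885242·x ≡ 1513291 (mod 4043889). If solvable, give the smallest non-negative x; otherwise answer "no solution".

3464648

First find gcd(3885242, 4043889):
4043889 = 1×3885242 + 158647
3885242 = 24×158647 + 77714
158647 = 2×77714 + 3219
77714 = 24×3219 + 458
3219 = 7×458 + 13
458 = 35×13 + 3
13 = 4×3 + 1
3 = 3×1 + 0
gcd = 1, so a unique solution mod 4043889 exists.
Back-substitute for the Bézout coefficients:
1 = 13 − 4·3
1 = −4·458 + 141·13
1 = 141·3219 − 991·458
1 = −991·77714 + 23925·3219
1 = 23925·158647 − 48841·77714
1 = −48841·3885242 + 1196109·158647
1 = 1196109·4043889 − 1244950·3885242
So 3885242·(-1244950) ≡ 1 (mod 4043889), giving 3885242⁻¹ ≡ 2798939.
x ≡ 3885242⁻¹·1513291 ≡ 2798939·1513291 ≡ 3464648 (mod 4043889).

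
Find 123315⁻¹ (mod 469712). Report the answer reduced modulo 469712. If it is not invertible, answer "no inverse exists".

51563

Apply the Euclidean algorithm to 469712 and 123315:
469712 = 3·123315 + 99767
123315 = 1·99767 + 23548
99767 = 4·23548 + 5575
23548 = 4·5575 + 1248
5575 = 4·1248 + 583
1248 = 2·583 + 82
583 = 7·82 + 9
82 = 9·9 + 1
9 = 9·1 + 0
gcd = 1, so the inverse exists. Back-substitute:
1 = 82 − 9·9
1 = −9·583 + 64·82
1 = 64·1248 − 137·583
1 = −137·5575 + 612·1248
1 = 612·23548 − 2585·5575
1 = −2585·99767 + 10952·23548
1 = 10952·123315 − 13537·99767
1 = −13537·469712 + 51563·123315
So 123315·51563 ≡ 1 (mod 469712).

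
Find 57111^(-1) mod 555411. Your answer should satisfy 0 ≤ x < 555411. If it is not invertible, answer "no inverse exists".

no inverse exists

Euclidean algorithm on 555411, 57111:
555411 = 9·57111 + 41412
57111 = 1·41412 + 15699
41412 = 2·15699 + 10014
15699 = 1·10014 + 5685
10014 = 1·5685 + 4329
5685 = 1·4329 + 1356
4329 = 3·1356 + 261
1356 = 5·261 + 51
261 = 5·51 + 6
51 = 8·6 + 3
6 = 2·3 + 0
The gcd is 3, not 1, hence no inverse exists.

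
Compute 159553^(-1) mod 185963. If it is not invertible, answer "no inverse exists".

Run Euclid on (185963, 159553):
185963 = 1*159553 + 26410
159553 = 6*26410 + 1093
26410 = 24*1093 + 178
1093 = 6*178 + 25
178 = 7*25 + 3
25 = 8*3 + 1
3 = 3*1 + 0
gcd = 1, so the inverse exists. Back-substitute:
1 = 25 − 8·3
1 = −8·178 + 57·25
1 = 57·1093 − 350·178
1 = −350·26410 + 8457·1093
1 = 8457·159553 − 51092·26410
1 = −51092·185963 + 59549·159553
So 159553·59549 ≡ 1 (mod 185963).

59549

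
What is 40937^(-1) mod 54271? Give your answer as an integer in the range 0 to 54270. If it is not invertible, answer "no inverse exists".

26468

Apply the Euclidean algorithm to 54271 and 40937:
54271 = 1×40937 + 13334
40937 = 3×13334 + 935
13334 = 14×935 + 244
935 = 3×244 + 203
244 = 1×203 + 41
203 = 4×41 + 39
41 = 1×39 + 2
39 = 19×2 + 1
2 = 2×1 + 0
Since gcd(40937, 54271) = 1, back-substitute to write 1 as a combination:
1 = 39 − 19·2
1 = −19·41 + 20·39
1 = 20·203 − 99·41
1 = −99·244 + 119·203
1 = 119·935 − 456·244
1 = −456·13334 + 6503·935
1 = 6503·40937 − 19965·13334
1 = −19965·54271 + 26468·40937
So 40937·26468 ≡ 1 (mod 54271).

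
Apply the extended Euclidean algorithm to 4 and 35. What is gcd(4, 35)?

Repeated division:
35 = 8*4 + 3
4 = 1*3 + 1
3 = 3*1 + 0
gcd(4, 35) = 1.
Working backward:
1 = 4 − 3
1 = −35 + 9·4
So 1 = (-1)·35 + (9)·4.

1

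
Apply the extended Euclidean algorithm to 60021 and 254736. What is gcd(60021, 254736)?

Euclidean algorithm:
254736 = 4*60021 + 14652
60021 = 4*14652 + 1413
14652 = 10*1413 + 522
1413 = 2*522 + 369
522 = 1*369 + 153
369 = 2*153 + 63
153 = 2*63 + 27
63 = 2*27 + 9
27 = 3*9 + 0
gcd(60021, 254736) = 9.
Back-substituting:
9 = 63 − 2·27
9 = −2·153 + 5·63
9 = 5·369 − 12·153
9 = −12·522 + 17·369
9 = 17·1413 − 46·522
9 = −46·14652 + 477·1413
9 = 477·60021 − 1954·14652
9 = −1954·254736 + 8293·60021
So 9 = (-1954)·254736 + (8293)·60021.

9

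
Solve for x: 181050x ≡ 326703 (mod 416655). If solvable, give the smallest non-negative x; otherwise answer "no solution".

gcd(181050, 416655):
416655 = 2*181050 + 54555
181050 = 3*54555 + 17385
54555 = 3*17385 + 2400
17385 = 7*2400 + 585
2400 = 4*585 + 60
585 = 9*60 + 45
60 = 1*45 + 15
45 = 3*15 + 0
gcd = 15, but 15 ∤ 326703, so the congruence has no solution.

no solution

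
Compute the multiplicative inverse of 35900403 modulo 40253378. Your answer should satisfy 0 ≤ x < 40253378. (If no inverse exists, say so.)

Compute gcd(35900403, 40253378):
40253378 = 1·35900403 + 4352975
35900403 = 8·4352975 + 1076603
4352975 = 4·1076603 + 46563
1076603 = 23·46563 + 5654
46563 = 8·5654 + 1331
5654 = 4·1331 + 330
1331 = 4·330 + 11
330 = 30·11 + 0
The gcd is 11, not 1, hence no inverse exists.

no inverse exists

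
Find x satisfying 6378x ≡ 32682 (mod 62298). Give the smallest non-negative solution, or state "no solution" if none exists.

First find gcd(6378, 62298):
62298 = 9*6378 + 4896
6378 = 1*4896 + 1482
4896 = 3*1482 + 450
1482 = 3*450 + 132
450 = 3*132 + 54
132 = 2*54 + 24
54 = 2*24 + 6
24 = 4*6 + 0
gcd = 6 and 6 | 32682, so solutions exist. Divide through by 6: 1063x ≡ 5447 (mod 10383).
Now find 1063⁻¹ mod 10383:
10383 = 9×1063 + 816
1063 = 1×816 + 247
816 = 3×247 + 75
247 = 3×75 + 22
75 = 3×22 + 9
22 = 2×9 + 4
9 = 2×4 + 1
4 = 4×1 + 0
Back-substitute:
1 = 9 − 2·4
1 = −2·22 + 5·9
1 = 5·75 − 17·22
1 = −17·247 + 56·75
1 = 56·816 − 185·247
1 = −185·1063 + 241·816
1 = 241·10383 − 2354·1063
So 1063·(-2354) ≡ 1 (mod 10383), i.e. 1063⁻¹ ≡ 8029.
Then x ≡ 8029·5447 ≡ 767 (mod 10383); the smallest non-negative solution is x = 767.

767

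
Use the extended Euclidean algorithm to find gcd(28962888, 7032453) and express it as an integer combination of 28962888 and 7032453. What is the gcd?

3

Apply Euclid's algorithm to 28962888 and 7032453:
28962888 = 4×7032453 + 833076
7032453 = 8×833076 + 367845
833076 = 2×367845 + 97386
367845 = 3×97386 + 75687
97386 = 1×75687 + 21699
75687 = 3×21699 + 10590
21699 = 2×10590 + 519
10590 = 20×519 + 210
519 = 2×210 + 99
210 = 2×99 + 12
99 = 8×12 + 3
12 = 4×3 + 0
gcd(28962888, 7032453) = 3.
Express as a combination:
3 = 99 − 8·12
3 = −8·210 + 17·99
3 = 17·519 − 42·210
3 = −42·10590 + 857·519
3 = 857·21699 − 1756·10590
3 = −1756·75687 + 6125·21699
3 = 6125·97386 − 7881·75687
3 = −7881·367845 + 29768·97386
3 = 29768·833076 − 67417·367845
3 = −67417·7032453 + 569104·833076
3 = 569104·28962888 − 2343833·7032453
So 3 = (569104)·28962888 + (-2343833)·7032453.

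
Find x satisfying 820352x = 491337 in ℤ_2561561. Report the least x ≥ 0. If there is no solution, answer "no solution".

457883

First find gcd(820352, 2561561):
2561561 = 3×820352 + 100505
820352 = 8×100505 + 16312
100505 = 6×16312 + 2633
16312 = 6×2633 + 514
2633 = 5×514 + 63
514 = 8×63 + 10
63 = 6×10 + 3
10 = 3×3 + 1
3 = 3×1 + 0
gcd = 1, so a unique solution mod 2561561 exists.
Back-substitute for the Bézout coefficients:
1 = 10 − 3·3
1 = −3·63 + 19·10
1 = 19·514 − 155·63
1 = −155·2633 + 794·514
1 = 794·16312 − 4919·2633
1 = −4919·100505 + 30308·16312
1 = 30308·820352 − 247383·100505
1 = −247383·2561561 + 772457·820352
So 820352·(772457) ≡ 1 (mod 2561561), giving 820352⁻¹ ≡ 772457.
x ≡ 820352⁻¹·491337 ≡ 772457·491337 ≡ 457883 (mod 2561561).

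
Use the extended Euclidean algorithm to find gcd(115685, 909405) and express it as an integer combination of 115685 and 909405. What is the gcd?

Euclidean algorithm:
909405 = 7*115685 + 99610
115685 = 1*99610 + 16075
99610 = 6*16075 + 3160
16075 = 5*3160 + 275
3160 = 11*275 + 135
275 = 2*135 + 5
135 = 27*5 + 0
gcd(115685, 909405) = 5.
Working backward:
5 = 275 − 2·135
5 = −2·3160 + 23·275
5 = 23·16075 − 117·3160
5 = −117·99610 + 725·16075
5 = 725·115685 − 842·99610
5 = −842·909405 + 6619·115685
So 5 = (-842)·909405 + (6619)·115685.

5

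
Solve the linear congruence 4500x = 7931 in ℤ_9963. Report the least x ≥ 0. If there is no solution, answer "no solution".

no solution

gcd(4500, 9963):
9963 = 2×4500 + 963
4500 = 4×963 + 648
963 = 1×648 + 315
648 = 2×315 + 18
315 = 17×18 + 9
18 = 2×9 + 0
gcd = 9, but 9 ∤ 7931, so the congruence has no solution.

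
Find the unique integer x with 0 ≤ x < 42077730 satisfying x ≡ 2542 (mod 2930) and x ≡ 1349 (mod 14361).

Write x = 2542 + 2930·k. Then 2930·k ≡ 1349 − 2542 ≡ 13168 (mod 14361).
Need 2930⁻¹ mod 14361. Extended Euclid on (14361, 2930):
14361 = 4·2930 + 2641
2930 = 1·2641 + 289
2641 = 9·289 + 40
289 = 7·40 + 9
40 = 4·9 + 4
9 = 2·4 + 1
4 = 4·1 + 0
Back-substitute:
1 = 9 − 2·4
1 = −2·40 + 9·9
1 = 9·289 − 65·40
1 = −65·2641 + 594·289
1 = 594·2930 − 659·2641
1 = −659·14361 + 3230·2930
2930⁻¹ ≡ 3230 (mod 14361), so k ≡ 3230·13168 ≡ 9719 (mod 14361).
x = 2542 + 2930·9719 = 28479212.

28479212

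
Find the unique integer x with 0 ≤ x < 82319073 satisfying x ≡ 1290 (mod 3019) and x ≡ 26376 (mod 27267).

Write x = 1290 + 3019·k. Then 3019·k ≡ 26376 − 1290 ≡ 25086 (mod 27267).
Need 3019⁻¹ mod 27267. Extended Euclid on (27267, 3019):
27267 = 9*3019 + 96
3019 = 31*96 + 43
96 = 2*43 + 10
43 = 4*10 + 3
10 = 3*3 + 1
3 = 3*1 + 0
Back-substitute:
1 = 10 − 3·3
1 = −3·43 + 13·10
1 = 13·96 − 29·43
1 = −29·3019 + 912·96
1 = 912·27267 − 8237·3019
3019⁻¹ ≡ 19030 (mod 27267), so k ≡ 19030·25086 ≡ 23211 (mod 27267).
x = 1290 + 3019·23211 = 70075299.

70075299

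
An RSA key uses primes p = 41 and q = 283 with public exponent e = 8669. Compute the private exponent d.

φ(n) = (p−1)(q−1) = 40·282 = 11280.
Need d with 8669·d ≡ 1 (mod 11280). Apply the extended Euclidean algorithm:
11280 = 1×8669 + 2611
8669 = 3×2611 + 836
2611 = 3×836 + 103
836 = 8×103 + 12
103 = 8×12 + 7
12 = 1×7 + 5
7 = 1×5 + 2
5 = 2×2 + 1
2 = 2×1 + 0
Back-substitute:
1 = 5 − 2·2
1 = −2·7 + 3·5
1 = 3·12 − 5·7
1 = −5·103 + 43·12
1 = 43·836 − 349·103
1 = −349·2611 + 1090·836
1 = 1090·8669 − 3619·2611
1 = −3619·11280 + 4709·8669
So 8669·4709 ≡ 1 (mod 11280), hence d = 4709.

4709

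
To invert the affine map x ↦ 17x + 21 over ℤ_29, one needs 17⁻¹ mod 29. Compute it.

Apply the Euclidean algorithm to 29 and 17:
29 = 1×17 + 12
17 = 1×12 + 5
12 = 2×5 + 2
5 = 2×2 + 1
2 = 2×1 + 0
Since gcd(17, 29) = 1, back-substitute to write 1 as a combination:
1 = 5 − 2·2
1 = −2·12 + 5·5
1 = 5·17 − 7·12
1 = −7·29 + 12·17
So 17·12 ≡ 1 (mod 29).

12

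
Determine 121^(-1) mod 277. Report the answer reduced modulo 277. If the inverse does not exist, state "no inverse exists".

87

Run Euclid on (277, 121):
277 = 2×121 + 35
121 = 3×35 + 16
35 = 2×16 + 3
16 = 5×3 + 1
3 = 3×1 + 0
gcd = 1, so the inverse exists. Back-substitute:
1 = 16 − 5·3
1 = −5·35 + 11·16
1 = 11·121 − 38·35
1 = −38·277 + 87·121
So 121·87 ≡ 1 (mod 277).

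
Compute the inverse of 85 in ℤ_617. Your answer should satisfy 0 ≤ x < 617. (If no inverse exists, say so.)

196

gcd(617, 85) by repeated division:
617 = 7*85 + 22
85 = 3*22 + 19
22 = 1*19 + 3
19 = 6*3 + 1
3 = 3*1 + 0
The gcd is 1. Working backward:
1 = 19 − 6·3
1 = −6·22 + 7·19
1 = 7·85 − 27·22
1 = −27·617 + 196·85
So 85·196 ≡ 1 (mod 617).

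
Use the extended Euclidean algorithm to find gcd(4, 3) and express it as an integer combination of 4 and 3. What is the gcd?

1

Euclidean algorithm:
4 = 1*3 + 1
3 = 3*1 + 0
gcd(4, 3) = 1.
Express as a combination:
1 = 4 − 3
So 1 = (1)·4 + (-1)·3.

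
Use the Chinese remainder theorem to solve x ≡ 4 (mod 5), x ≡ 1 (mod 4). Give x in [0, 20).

Write x = 4 + 5·k. Then 5·k ≡ 1 − 4 ≡ 1 (mod 4).
Need 5⁻¹ mod 4. Extended Euclid on (4, 1):
4 = 4*1 + 0
5⁻¹ ≡ 1 (mod 4), so k ≡ 1·1 ≡ 1 (mod 4).
x = 4 + 5·1 = 9.

9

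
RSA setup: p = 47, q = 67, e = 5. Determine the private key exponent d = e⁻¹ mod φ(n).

φ(n) = (p−1)(q−1) = 46·66 = 3036.
Need d with 5·d ≡ 1 (mod 3036). Apply the extended Euclidean algorithm:
3036 = 607·5 + 1
5 = 5·1 + 0
Back-substitute:
1 = 3036 − 607·5
So 5·(-607) ≡ 1 (mod 3036), hence d ≡ -607 ≡ 2429 (mod 3036).

2429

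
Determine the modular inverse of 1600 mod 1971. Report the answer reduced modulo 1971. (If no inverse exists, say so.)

Run Euclid on (1971, 1600):
1971 = 1×1600 + 371
1600 = 4×371 + 116
371 = 3×116 + 23
116 = 5×23 + 1
23 = 23×1 + 0
Since gcd(1600, 1971) = 1, back-substitute to write 1 as a combination:
1 = 116 − 5·23
1 = −5·371 + 16·116
1 = 16·1600 − 69·371
1 = −69·1971 + 85·1600
So 1600·85 ≡ 1 (mod 1971).

85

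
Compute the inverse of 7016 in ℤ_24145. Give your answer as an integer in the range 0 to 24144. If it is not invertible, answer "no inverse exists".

17066

gcd(24145, 7016) by repeated division:
24145 = 3×7016 + 3097
7016 = 2×3097 + 822
3097 = 3×822 + 631
822 = 1×631 + 191
631 = 3×191 + 58
191 = 3×58 + 17
58 = 3×17 + 7
17 = 2×7 + 3
7 = 2×3 + 1
3 = 3×1 + 0
Since gcd(7016, 24145) = 1, back-substitute to write 1 as a combination:
1 = 7 − 2·3
1 = −2·17 + 5·7
1 = 5·58 − 17·17
1 = −17·191 + 56·58
1 = 56·631 − 185·191
1 = −185·822 + 241·631
1 = 241·3097 − 908·822
1 = −908·7016 + 2057·3097
1 = 2057·24145 − 7079·7016
Thus 7016·(-7079) ≡ 1 (mod 24145); reducing, -7079 mod 24145 = 17066.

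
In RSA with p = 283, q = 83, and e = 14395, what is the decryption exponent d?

φ(n) = (p−1)(q−1) = 282·82 = 23124.
Need d with 14395·d ≡ 1 (mod 23124). Apply the extended Euclidean algorithm:
23124 = 1×14395 + 8729
14395 = 1×8729 + 5666
8729 = 1×5666 + 3063
5666 = 1×3063 + 2603
3063 = 1×2603 + 460
2603 = 5×460 + 303
460 = 1×303 + 157
303 = 1×157 + 146
157 = 1×146 + 11
146 = 13×11 + 3
11 = 3×3 + 2
3 = 1×2 + 1
2 = 2×1 + 0
Back-substitute:
1 = 3 − 2
1 = −11 + 4·3
1 = 4·146 − 53·11
1 = −53·157 + 57·146
1 = 57·303 − 110·157
1 = −110·460 + 167·303
1 = 167·2603 − 945·460
1 = −945·3063 + 1112·2603
1 = 1112·5666 − 2057·3063
1 = −2057·8729 + 3169·5666
1 = 3169·14395 − 5226·8729
1 = −5226·23124 + 8395·14395
So 14395·8395 ≡ 1 (mod 23124), hence d = 8395.

8395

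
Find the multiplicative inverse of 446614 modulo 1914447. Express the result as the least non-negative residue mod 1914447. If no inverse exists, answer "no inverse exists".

Run Euclid on (1914447, 446614):
1914447 = 4*446614 + 127991
446614 = 3*127991 + 62641
127991 = 2*62641 + 2709
62641 = 23*2709 + 334
2709 = 8*334 + 37
334 = 9*37 + 1
37 = 37*1 + 0
gcd = 1, so the inverse exists. Back-substitute:
1 = 334 − 9·37
1 = −9·2709 + 73·334
1 = 73·62641 − 1688·2709
1 = −1688·127991 + 3449·62641
1 = 3449·446614 − 12035·127991
1 = −12035·1914447 + 51589·446614
So 446614·51589 ≡ 1 (mod 1914447).

51589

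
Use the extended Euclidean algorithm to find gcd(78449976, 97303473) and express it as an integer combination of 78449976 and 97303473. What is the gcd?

Euclidean algorithm:
97303473 = 1·78449976 + 18853497
78449976 = 4·18853497 + 3035988
18853497 = 6·3035988 + 637569
3035988 = 4·637569 + 485712
637569 = 1·485712 + 151857
485712 = 3·151857 + 30141
151857 = 5·30141 + 1152
30141 = 26·1152 + 189
1152 = 6·189 + 18
189 = 10·18 + 9
18 = 2·9 + 0
gcd(78449976, 97303473) = 9.
Back-substituting:
9 = 189 − 10·18
9 = −10·1152 + 61·189
9 = 61·30141 − 1596·1152
9 = −1596·151857 + 8041·30141
9 = 8041·485712 − 25719·151857
9 = −25719·637569 + 33760·485712
9 = 33760·3035988 − 160759·637569
9 = −160759·18853497 + 998314·3035988
9 = 998314·78449976 − 4154015·18853497
9 = −4154015·97303473 + 5152329·78449976
So 9 = (-4154015)·97303473 + (5152329)·78449976.

9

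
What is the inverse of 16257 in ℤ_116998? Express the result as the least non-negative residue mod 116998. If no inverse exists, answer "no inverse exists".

Extended Euclidean algorithm:
116998 = 7·16257 + 3199
16257 = 5·3199 + 262
3199 = 12·262 + 55
262 = 4·55 + 42
55 = 1·42 + 13
42 = 3·13 + 3
13 = 4·3 + 1
3 = 3·1 + 0
gcd = 1, so the inverse exists. Back-substitute:
1 = 13 − 4·3
1 = −4·42 + 13·13
1 = 13·55 − 17·42
1 = −17·262 + 81·55
1 = 81·3199 − 989·262
1 = −989·16257 + 5026·3199
1 = 5026·116998 − 36171·16257
Hence 16257⁻¹ ≡ -36171 ≡ 80827 (mod 116998).

80827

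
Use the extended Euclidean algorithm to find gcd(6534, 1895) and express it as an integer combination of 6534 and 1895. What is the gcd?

Apply Euclid's algorithm to 6534 and 1895:
6534 = 3×1895 + 849
1895 = 2×849 + 197
849 = 4×197 + 61
197 = 3×61 + 14
61 = 4×14 + 5
14 = 2×5 + 4
5 = 1×4 + 1
4 = 4×1 + 0
gcd(6534, 1895) = 1.
Back-substituting:
1 = 5 − 4
1 = −14 + 3·5
1 = 3·61 − 13·14
1 = −13·197 + 42·61
1 = 42·849 − 181·197
1 = −181·1895 + 404·849
1 = 404·6534 − 1393·1895
So 1 = (404)·6534 + (-1393)·1895.

1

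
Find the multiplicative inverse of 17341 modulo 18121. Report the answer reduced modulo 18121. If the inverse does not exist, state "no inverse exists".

Extended Euclidean algorithm:
18121 = 1×17341 + 780
17341 = 22×780 + 181
780 = 4×181 + 56
181 = 3×56 + 13
56 = 4×13 + 4
13 = 3×4 + 1
4 = 4×1 + 0
Since gcd(17341, 18121) = 1, back-substitute to write 1 as a combination:
1 = 13 − 3·4
1 = −3·56 + 13·13
1 = 13·181 − 42·56
1 = −42·780 + 181·181
1 = 181·17341 − 4024·780
1 = −4024·18121 + 4205·17341
So 17341·4205 ≡ 1 (mod 18121).

4205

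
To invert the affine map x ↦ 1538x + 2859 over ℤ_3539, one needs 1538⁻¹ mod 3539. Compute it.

Apply the Euclidean algorithm to 3539 and 1538:
3539 = 2×1538 + 463
1538 = 3×463 + 149
463 = 3×149 + 16
149 = 9×16 + 5
16 = 3×5 + 1
5 = 5×1 + 0
gcd = 1, so the inverse exists. Back-substitute:
1 = 16 − 3·5
1 = −3·149 + 28·16
1 = 28·463 − 87·149
1 = −87·1538 + 289·463
1 = 289·3539 − 665·1538
So 1538·(-665) ≡ 1 (mod 3539), and -665 ≡ 2874 (mod 3539).

2874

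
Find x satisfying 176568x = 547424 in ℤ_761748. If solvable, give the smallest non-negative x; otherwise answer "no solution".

gcd(176568, 761748):
761748 = 4*176568 + 55476
176568 = 3*55476 + 10140
55476 = 5*10140 + 4776
10140 = 2*4776 + 588
4776 = 8*588 + 72
588 = 8*72 + 12
72 = 6*12 + 0
gcd = 12, but 12 ∤ 547424, so the congruence has no solution.

no solution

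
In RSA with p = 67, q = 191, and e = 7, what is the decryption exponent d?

φ(n) = (p−1)(q−1) = 66·190 = 12540.
Need d with 7·d ≡ 1 (mod 12540). Apply the extended Euclidean algorithm:
12540 = 1791×7 + 3
7 = 2×3 + 1
3 = 3×1 + 0
Back-substitute:
1 = 7 − 2·3
1 = −2·12540 + 3583·7
So 7·3583 ≡ 1 (mod 12540), hence d = 3583.

3583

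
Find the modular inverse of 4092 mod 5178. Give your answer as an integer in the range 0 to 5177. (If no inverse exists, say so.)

Compute gcd(4092, 5178):
5178 = 1×4092 + 1086
4092 = 3×1086 + 834
1086 = 1×834 + 252
834 = 3×252 + 78
252 = 3×78 + 18
78 = 4×18 + 6
18 = 3×6 + 0
Since gcd = 6 > 1, 4092 is not a unit mod 5178.

no inverse exists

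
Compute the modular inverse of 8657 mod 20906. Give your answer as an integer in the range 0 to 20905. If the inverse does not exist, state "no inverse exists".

gcd(20906, 8657) by repeated division:
20906 = 2*8657 + 3592
8657 = 2*3592 + 1473
3592 = 2*1473 + 646
1473 = 2*646 + 181
646 = 3*181 + 103
181 = 1*103 + 78
103 = 1*78 + 25
78 = 3*25 + 3
25 = 8*3 + 1
3 = 3*1 + 0
The gcd is 1. Working backward:
1 = 25 − 8·3
1 = −8·78 + 25·25
1 = 25·103 − 33·78
1 = −33·181 + 58·103
1 = 58·646 − 207·181
1 = −207·1473 + 472·646
1 = 472·3592 − 1151·1473
1 = −1151·8657 + 2774·3592
1 = 2774·20906 − 6699·8657
Thus 8657·(-6699) ≡ 1 (mod 20906); reducing, -6699 mod 20906 = 14207.

14207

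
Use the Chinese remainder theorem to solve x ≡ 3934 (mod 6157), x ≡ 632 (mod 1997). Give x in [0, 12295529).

Write x = 3934 + 6157·k. Then 6157·k ≡ 632 − 3934 ≡ 692 (mod 1997).
Need 6157⁻¹ mod 1997. Extended Euclid on (1997, 166):
1997 = 12·166 + 5
166 = 33·5 + 1
5 = 5·1 + 0
Back-substitute:
1 = 166 − 33·5
1 = −33·1997 + 397·166
6157⁻¹ ≡ 397 (mod 1997), so k ≡ 397·692 ≡ 1135 (mod 1997).
x = 3934 + 6157·1135 = 6992129.

6992129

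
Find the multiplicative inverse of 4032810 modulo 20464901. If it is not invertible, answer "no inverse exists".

4006849

Run Euclid on (20464901, 4032810):
20464901 = 5·4032810 + 300851
4032810 = 13·300851 + 121747
300851 = 2·121747 + 57357
121747 = 2·57357 + 7033
57357 = 8·7033 + 1093
7033 = 6·1093 + 475
1093 = 2·475 + 143
475 = 3·143 + 46
143 = 3·46 + 5
46 = 9·5 + 1
5 = 5·1 + 0
gcd = 1, so the inverse exists. Back-substitute:
1 = 46 − 9·5
1 = −9·143 + 28·46
1 = 28·475 − 93·143
1 = −93·1093 + 214·475
1 = 214·7033 − 1377·1093
1 = −1377·57357 + 11230·7033
1 = 11230·121747 − 23837·57357
1 = −23837·300851 + 58904·121747
1 = 58904·4032810 − 789589·300851
1 = −789589·20464901 + 4006849·4032810
So 4032810·4006849 ≡ 1 (mod 20464901).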